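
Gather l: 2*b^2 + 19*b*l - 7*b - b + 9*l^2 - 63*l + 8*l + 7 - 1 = 2*b^2 - 8*b + 9*l^2 + l*(19*b - 55) + 6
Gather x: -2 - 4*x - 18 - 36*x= -40*x - 20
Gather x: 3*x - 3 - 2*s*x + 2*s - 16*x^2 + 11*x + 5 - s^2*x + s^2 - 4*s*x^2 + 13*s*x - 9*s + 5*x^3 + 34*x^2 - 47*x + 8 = s^2 - 7*s + 5*x^3 + x^2*(18 - 4*s) + x*(-s^2 + 11*s - 33) + 10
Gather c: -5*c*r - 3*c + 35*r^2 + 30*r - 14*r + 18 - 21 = c*(-5*r - 3) + 35*r^2 + 16*r - 3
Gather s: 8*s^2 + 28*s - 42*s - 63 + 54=8*s^2 - 14*s - 9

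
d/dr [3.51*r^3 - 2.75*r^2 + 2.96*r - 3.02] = 10.53*r^2 - 5.5*r + 2.96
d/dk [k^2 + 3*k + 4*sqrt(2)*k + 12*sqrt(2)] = 2*k + 3 + 4*sqrt(2)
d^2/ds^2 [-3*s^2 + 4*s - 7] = -6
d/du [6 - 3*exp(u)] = -3*exp(u)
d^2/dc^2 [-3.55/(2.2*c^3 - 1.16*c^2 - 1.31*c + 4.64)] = ((46.86*c - 8.236)*(2.2*c^3 - 1.16*c^2 - 1.31*c + 4.64) - 3.55*(-13.2*c^2 + 4.64*c + 2.62)*(-6.6*c^2 + 2.32*c + 1.31))/(2.2*c^3 - 1.16*c^2 - 1.31*c + 4.64)^3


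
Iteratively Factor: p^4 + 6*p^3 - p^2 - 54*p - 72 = (p + 3)*(p^3 + 3*p^2 - 10*p - 24) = (p + 3)*(p + 4)*(p^2 - p - 6) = (p - 3)*(p + 3)*(p + 4)*(p + 2)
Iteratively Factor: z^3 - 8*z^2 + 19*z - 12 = (z - 4)*(z^2 - 4*z + 3) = (z - 4)*(z - 1)*(z - 3)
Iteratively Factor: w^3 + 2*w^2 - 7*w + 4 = (w - 1)*(w^2 + 3*w - 4) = (w - 1)*(w + 4)*(w - 1)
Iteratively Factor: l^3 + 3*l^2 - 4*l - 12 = (l + 2)*(l^2 + l - 6) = (l - 2)*(l + 2)*(l + 3)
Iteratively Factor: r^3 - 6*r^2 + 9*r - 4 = (r - 1)*(r^2 - 5*r + 4) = (r - 4)*(r - 1)*(r - 1)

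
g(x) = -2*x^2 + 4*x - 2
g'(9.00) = -32.00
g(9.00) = -128.00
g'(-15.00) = 64.00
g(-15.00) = -512.00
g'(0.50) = 2.00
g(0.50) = -0.50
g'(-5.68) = 26.72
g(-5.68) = -89.24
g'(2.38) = -5.52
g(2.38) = -3.81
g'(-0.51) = 6.04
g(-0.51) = -4.56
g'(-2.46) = 13.84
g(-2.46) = -23.94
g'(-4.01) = 20.04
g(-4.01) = -50.20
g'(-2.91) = 15.64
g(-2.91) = -30.58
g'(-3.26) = 17.04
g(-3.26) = -36.30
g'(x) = 4 - 4*x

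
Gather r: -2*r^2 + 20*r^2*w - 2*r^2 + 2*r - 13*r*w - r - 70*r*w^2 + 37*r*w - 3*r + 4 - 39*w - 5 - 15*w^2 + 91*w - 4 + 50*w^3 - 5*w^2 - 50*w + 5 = r^2*(20*w - 4) + r*(-70*w^2 + 24*w - 2) + 50*w^3 - 20*w^2 + 2*w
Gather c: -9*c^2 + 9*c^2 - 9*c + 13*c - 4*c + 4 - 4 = 0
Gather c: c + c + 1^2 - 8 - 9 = 2*c - 16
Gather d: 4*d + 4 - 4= 4*d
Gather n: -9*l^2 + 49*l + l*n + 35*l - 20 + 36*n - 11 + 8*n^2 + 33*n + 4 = -9*l^2 + 84*l + 8*n^2 + n*(l + 69) - 27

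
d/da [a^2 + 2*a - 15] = 2*a + 2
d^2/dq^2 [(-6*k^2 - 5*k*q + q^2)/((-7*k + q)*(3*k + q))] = 2*k*(639*k^3 - 243*k^2*q + 45*k*q^2 - q^3)/(-9261*k^6 - 5292*k^5*q + 315*k^4*q^2 + 440*k^3*q^3 - 15*k^2*q^4 - 12*k*q^5 + q^6)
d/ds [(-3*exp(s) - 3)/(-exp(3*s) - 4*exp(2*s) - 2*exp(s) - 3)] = 3*(-(exp(s) + 1)*(3*exp(2*s) + 8*exp(s) + 2) + exp(3*s) + 4*exp(2*s) + 2*exp(s) + 3)*exp(s)/(exp(3*s) + 4*exp(2*s) + 2*exp(s) + 3)^2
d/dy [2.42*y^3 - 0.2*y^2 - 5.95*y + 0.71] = 7.26*y^2 - 0.4*y - 5.95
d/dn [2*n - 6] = 2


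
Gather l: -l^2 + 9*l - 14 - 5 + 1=-l^2 + 9*l - 18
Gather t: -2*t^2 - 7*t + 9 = -2*t^2 - 7*t + 9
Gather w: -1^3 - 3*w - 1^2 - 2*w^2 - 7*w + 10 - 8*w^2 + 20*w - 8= -10*w^2 + 10*w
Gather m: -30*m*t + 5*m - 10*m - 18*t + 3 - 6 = m*(-30*t - 5) - 18*t - 3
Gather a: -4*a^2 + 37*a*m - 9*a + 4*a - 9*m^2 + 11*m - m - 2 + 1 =-4*a^2 + a*(37*m - 5) - 9*m^2 + 10*m - 1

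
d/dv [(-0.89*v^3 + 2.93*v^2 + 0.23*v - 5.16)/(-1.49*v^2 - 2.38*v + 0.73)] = (1.3261*v^4 + 4.2364*v^3 - 8.5798*v^2 - 11.099*v - 12.1129)/(2.2201*v^4 + 7.0924*v^3 + 3.489*v^2 - 3.4748*v + 0.5329)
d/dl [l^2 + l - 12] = 2*l + 1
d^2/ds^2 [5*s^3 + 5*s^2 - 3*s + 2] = 30*s + 10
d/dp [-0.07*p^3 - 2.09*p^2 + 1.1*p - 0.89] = -0.21*p^2 - 4.18*p + 1.1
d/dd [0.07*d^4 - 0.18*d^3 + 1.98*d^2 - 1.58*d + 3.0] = 0.28*d^3 - 0.54*d^2 + 3.96*d - 1.58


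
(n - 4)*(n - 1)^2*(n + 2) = n^4 - 4*n^3 - 3*n^2 + 14*n - 8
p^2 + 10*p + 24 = (p + 4)*(p + 6)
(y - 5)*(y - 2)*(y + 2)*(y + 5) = y^4 - 29*y^2 + 100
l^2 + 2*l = l*(l + 2)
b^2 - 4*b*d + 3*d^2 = (b - 3*d)*(b - d)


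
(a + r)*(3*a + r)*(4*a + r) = 12*a^3 + 19*a^2*r + 8*a*r^2 + r^3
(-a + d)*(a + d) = -a^2 + d^2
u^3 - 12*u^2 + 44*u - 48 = (u - 6)*(u - 4)*(u - 2)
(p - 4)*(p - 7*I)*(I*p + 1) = I*p^3 + 8*p^2 - 4*I*p^2 - 32*p - 7*I*p + 28*I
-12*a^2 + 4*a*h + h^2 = (-2*a + h)*(6*a + h)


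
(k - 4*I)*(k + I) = k^2 - 3*I*k + 4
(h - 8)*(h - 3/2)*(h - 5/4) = h^3 - 43*h^2/4 + 191*h/8 - 15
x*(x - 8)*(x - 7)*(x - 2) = x^4 - 17*x^3 + 86*x^2 - 112*x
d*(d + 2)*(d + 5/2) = d^3 + 9*d^2/2 + 5*d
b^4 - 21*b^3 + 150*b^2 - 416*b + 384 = (b - 8)^2*(b - 3)*(b - 2)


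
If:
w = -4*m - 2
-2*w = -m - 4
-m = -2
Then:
No Solution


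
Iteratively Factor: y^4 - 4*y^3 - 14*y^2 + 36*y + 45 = (y - 3)*(y^3 - y^2 - 17*y - 15) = (y - 3)*(y + 1)*(y^2 - 2*y - 15) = (y - 5)*(y - 3)*(y + 1)*(y + 3)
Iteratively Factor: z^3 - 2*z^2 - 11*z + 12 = (z - 4)*(z^2 + 2*z - 3) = (z - 4)*(z - 1)*(z + 3)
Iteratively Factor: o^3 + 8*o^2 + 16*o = (o + 4)*(o^2 + 4*o) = o*(o + 4)*(o + 4)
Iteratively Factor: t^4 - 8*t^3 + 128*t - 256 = (t - 4)*(t^3 - 4*t^2 - 16*t + 64) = (t - 4)^2*(t^2 - 16) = (t - 4)^2*(t + 4)*(t - 4)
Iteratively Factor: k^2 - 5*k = (k - 5)*(k)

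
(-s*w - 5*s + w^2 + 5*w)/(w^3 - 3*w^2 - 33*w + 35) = (-s + w)/(w^2 - 8*w + 7)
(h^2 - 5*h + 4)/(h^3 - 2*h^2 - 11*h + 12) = 1/(h + 3)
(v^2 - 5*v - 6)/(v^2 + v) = (v - 6)/v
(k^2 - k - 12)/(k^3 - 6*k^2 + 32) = (k + 3)/(k^2 - 2*k - 8)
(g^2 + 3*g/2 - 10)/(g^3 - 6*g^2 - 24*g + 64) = (g - 5/2)/(g^2 - 10*g + 16)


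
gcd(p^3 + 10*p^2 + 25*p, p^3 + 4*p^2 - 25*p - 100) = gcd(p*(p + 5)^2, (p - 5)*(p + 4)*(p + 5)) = p + 5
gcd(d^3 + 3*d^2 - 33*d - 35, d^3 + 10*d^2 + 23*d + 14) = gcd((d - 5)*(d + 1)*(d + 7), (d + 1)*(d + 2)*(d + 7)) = d^2 + 8*d + 7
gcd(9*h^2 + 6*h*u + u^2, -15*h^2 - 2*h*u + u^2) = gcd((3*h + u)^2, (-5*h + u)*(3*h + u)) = 3*h + u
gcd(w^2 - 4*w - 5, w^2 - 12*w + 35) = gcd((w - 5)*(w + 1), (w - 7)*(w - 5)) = w - 5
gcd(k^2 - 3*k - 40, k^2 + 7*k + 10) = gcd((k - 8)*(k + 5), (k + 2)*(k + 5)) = k + 5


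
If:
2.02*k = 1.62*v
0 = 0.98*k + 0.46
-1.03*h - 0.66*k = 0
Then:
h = 0.30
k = -0.47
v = -0.59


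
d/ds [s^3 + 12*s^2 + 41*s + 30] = 3*s^2 + 24*s + 41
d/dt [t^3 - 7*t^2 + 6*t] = 3*t^2 - 14*t + 6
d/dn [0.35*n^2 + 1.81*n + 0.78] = 0.7*n + 1.81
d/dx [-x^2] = -2*x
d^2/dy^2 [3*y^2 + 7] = 6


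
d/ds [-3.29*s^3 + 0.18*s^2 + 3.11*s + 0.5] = -9.87*s^2 + 0.36*s + 3.11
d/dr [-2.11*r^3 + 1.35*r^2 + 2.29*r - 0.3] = -6.33*r^2 + 2.7*r + 2.29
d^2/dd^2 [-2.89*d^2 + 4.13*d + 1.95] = -5.78000000000000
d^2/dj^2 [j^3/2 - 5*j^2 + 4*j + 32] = 3*j - 10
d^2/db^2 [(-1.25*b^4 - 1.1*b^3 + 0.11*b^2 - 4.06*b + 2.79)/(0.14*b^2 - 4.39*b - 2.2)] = (-0.049*b^6 + 4.6095*b^5 - 142.23075*b^4 - 236.26016*b^3 - 135.811416*b^2 - 49.735284*b + 188.744718)/(0.002744*b^6 - 0.258132*b^5 + 7.964922*b^4 - 76.491799*b^3 - 125.16306*b^2 - 63.7428*b - 10.648)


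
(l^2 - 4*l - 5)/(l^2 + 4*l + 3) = (l - 5)/(l + 3)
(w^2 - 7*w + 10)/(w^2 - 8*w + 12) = (w - 5)/(w - 6)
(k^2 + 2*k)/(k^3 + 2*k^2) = 1/k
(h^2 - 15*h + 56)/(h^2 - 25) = (h^2 - 15*h + 56)/(h^2 - 25)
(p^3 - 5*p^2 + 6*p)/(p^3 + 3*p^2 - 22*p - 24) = p*(p^2 - 5*p + 6)/(p^3 + 3*p^2 - 22*p - 24)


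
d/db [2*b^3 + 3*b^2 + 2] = 6*b*(b + 1)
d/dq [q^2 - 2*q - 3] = 2*q - 2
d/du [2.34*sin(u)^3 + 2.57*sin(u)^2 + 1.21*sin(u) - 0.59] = (7.02*sin(u)^2 + 5.14*sin(u) + 1.21)*cos(u)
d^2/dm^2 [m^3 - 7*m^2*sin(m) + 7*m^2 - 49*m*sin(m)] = 7*m^2*sin(m) + 49*m*sin(m) - 28*m*cos(m) + 6*m - 14*sin(m) - 98*cos(m) + 14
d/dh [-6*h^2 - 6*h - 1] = -12*h - 6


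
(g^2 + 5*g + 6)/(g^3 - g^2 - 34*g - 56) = (g + 3)/(g^2 - 3*g - 28)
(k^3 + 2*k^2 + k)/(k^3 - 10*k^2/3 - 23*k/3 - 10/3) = 3*k*(k + 1)/(3*k^2 - 13*k - 10)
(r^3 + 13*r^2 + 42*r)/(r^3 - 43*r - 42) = r*(r + 7)/(r^2 - 6*r - 7)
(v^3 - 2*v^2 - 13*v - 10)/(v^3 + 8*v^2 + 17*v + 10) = (v - 5)/(v + 5)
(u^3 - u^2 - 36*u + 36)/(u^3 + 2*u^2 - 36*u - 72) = (u - 1)/(u + 2)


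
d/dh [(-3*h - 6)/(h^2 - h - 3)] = 3*(-h^2 + h + (h + 2)*(2*h - 1) + 3)/(-h^2 + h + 3)^2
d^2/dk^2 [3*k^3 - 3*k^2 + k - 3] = 18*k - 6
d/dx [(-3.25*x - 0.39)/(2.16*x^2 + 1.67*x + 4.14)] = (7.02*x^2 + 1.6848*x - 12.8037)/(4.6656*x^4 + 7.2144*x^3 + 20.6737*x^2 + 13.8276*x + 17.1396)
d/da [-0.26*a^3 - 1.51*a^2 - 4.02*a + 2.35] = -0.78*a^2 - 3.02*a - 4.02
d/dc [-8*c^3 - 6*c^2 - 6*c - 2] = -24*c^2 - 12*c - 6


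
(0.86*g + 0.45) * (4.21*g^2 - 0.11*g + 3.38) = 3.6206*g^3 + 1.7999*g^2 + 2.8573*g + 1.521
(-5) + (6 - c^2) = 1 - c^2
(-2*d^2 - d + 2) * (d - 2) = -2*d^3 + 3*d^2 + 4*d - 4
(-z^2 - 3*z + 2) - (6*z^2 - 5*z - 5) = -7*z^2 + 2*z + 7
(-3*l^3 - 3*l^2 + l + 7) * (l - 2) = -3*l^4 + 3*l^3 + 7*l^2 + 5*l - 14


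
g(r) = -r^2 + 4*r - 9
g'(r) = 4 - 2*r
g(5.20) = -15.24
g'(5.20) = -6.40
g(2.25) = -5.06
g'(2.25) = -0.50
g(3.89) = -8.57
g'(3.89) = -3.78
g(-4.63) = -48.96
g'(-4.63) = 13.26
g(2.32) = -5.10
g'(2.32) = -0.64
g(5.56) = -17.67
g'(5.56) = -7.12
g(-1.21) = -15.30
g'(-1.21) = 6.42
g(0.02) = -8.92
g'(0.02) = 3.96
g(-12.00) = -201.00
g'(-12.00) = 28.00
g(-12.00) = -201.00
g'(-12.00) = 28.00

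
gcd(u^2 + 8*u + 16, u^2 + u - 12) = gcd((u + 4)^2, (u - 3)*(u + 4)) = u + 4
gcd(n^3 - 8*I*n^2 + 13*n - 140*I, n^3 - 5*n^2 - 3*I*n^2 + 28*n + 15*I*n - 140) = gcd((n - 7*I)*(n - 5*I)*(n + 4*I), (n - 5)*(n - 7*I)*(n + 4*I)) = n^2 - 3*I*n + 28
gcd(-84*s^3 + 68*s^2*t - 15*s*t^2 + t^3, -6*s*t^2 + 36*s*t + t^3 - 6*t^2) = 6*s - t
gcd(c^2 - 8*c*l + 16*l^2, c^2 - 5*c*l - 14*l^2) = 1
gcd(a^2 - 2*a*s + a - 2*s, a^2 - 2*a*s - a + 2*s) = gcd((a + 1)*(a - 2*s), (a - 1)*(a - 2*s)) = -a + 2*s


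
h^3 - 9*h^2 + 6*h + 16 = (h - 8)*(h - 2)*(h + 1)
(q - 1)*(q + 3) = q^2 + 2*q - 3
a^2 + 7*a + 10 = (a + 2)*(a + 5)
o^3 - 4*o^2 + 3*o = o*(o - 3)*(o - 1)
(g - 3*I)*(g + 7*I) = g^2 + 4*I*g + 21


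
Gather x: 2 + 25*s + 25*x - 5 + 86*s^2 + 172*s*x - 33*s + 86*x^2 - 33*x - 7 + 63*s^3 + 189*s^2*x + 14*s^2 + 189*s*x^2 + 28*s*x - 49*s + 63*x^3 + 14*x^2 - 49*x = 63*s^3 + 100*s^2 - 57*s + 63*x^3 + x^2*(189*s + 100) + x*(189*s^2 + 200*s - 57) - 10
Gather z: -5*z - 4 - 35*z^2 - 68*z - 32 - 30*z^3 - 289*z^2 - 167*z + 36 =-30*z^3 - 324*z^2 - 240*z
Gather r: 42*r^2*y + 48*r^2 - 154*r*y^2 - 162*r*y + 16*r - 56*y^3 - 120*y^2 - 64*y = r^2*(42*y + 48) + r*(-154*y^2 - 162*y + 16) - 56*y^3 - 120*y^2 - 64*y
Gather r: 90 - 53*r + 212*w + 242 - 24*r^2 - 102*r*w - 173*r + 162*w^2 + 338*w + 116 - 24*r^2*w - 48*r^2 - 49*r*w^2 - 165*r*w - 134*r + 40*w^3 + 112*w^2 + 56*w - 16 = r^2*(-24*w - 72) + r*(-49*w^2 - 267*w - 360) + 40*w^3 + 274*w^2 + 606*w + 432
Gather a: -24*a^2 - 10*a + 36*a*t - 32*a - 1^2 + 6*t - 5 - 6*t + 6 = -24*a^2 + a*(36*t - 42)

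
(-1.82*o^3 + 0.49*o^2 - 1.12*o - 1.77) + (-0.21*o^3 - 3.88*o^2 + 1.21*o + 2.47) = -2.03*o^3 - 3.39*o^2 + 0.0899999999999999*o + 0.7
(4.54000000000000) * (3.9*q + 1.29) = 17.706*q + 5.8566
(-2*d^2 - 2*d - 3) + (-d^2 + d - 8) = -3*d^2 - d - 11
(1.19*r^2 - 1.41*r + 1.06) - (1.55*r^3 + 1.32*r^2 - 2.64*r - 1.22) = -1.55*r^3 - 0.13*r^2 + 1.23*r + 2.28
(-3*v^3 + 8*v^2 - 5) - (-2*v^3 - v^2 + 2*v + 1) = -v^3 + 9*v^2 - 2*v - 6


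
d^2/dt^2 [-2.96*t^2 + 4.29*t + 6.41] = -5.92000000000000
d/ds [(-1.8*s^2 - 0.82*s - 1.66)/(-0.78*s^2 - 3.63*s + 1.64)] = (5.8944*s^2 - 8.4936*s - 7.3706)/(0.6084*s^4 + 5.6628*s^3 + 10.6185*s^2 - 11.9064*s + 2.6896)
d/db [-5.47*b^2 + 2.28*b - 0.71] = 2.28 - 10.94*b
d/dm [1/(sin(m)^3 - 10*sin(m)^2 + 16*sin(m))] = (-3*cos(m) + 20/tan(m) - 16*cos(m)/sin(m)^2)/((sin(m) - 8)^2*(sin(m) - 2)^2)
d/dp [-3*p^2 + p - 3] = 1 - 6*p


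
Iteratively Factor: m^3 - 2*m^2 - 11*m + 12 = (m + 3)*(m^2 - 5*m + 4) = (m - 4)*(m + 3)*(m - 1)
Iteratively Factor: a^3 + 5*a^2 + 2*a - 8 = (a + 4)*(a^2 + a - 2) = (a - 1)*(a + 4)*(a + 2)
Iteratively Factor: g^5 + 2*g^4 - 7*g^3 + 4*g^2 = (g)*(g^4 + 2*g^3 - 7*g^2 + 4*g) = g^2*(g^3 + 2*g^2 - 7*g + 4) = g^2*(g - 1)*(g^2 + 3*g - 4) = g^2*(g - 1)^2*(g + 4)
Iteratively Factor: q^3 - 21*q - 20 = (q + 1)*(q^2 - q - 20) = (q + 1)*(q + 4)*(q - 5)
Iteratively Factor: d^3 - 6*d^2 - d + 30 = (d + 2)*(d^2 - 8*d + 15) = (d - 5)*(d + 2)*(d - 3)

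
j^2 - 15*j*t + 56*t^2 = (j - 8*t)*(j - 7*t)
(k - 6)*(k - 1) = k^2 - 7*k + 6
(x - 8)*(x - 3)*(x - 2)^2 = x^4 - 15*x^3 + 72*x^2 - 140*x + 96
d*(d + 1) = d^2 + d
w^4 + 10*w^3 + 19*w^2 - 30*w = w*(w - 1)*(w + 5)*(w + 6)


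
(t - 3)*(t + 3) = t^2 - 9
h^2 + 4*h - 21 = (h - 3)*(h + 7)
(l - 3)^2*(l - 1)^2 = l^4 - 8*l^3 + 22*l^2 - 24*l + 9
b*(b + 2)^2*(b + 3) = b^4 + 7*b^3 + 16*b^2 + 12*b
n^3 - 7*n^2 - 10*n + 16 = (n - 8)*(n - 1)*(n + 2)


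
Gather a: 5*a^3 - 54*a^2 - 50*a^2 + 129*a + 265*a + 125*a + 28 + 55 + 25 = 5*a^3 - 104*a^2 + 519*a + 108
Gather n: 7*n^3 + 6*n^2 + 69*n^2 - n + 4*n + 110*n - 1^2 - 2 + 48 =7*n^3 + 75*n^2 + 113*n + 45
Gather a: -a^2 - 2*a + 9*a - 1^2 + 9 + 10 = -a^2 + 7*a + 18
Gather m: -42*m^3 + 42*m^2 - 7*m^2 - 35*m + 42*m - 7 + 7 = -42*m^3 + 35*m^2 + 7*m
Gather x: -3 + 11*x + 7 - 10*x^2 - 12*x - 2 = -10*x^2 - x + 2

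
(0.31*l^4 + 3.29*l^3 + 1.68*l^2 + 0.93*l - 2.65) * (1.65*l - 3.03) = 0.5115*l^5 + 4.4892*l^4 - 7.1967*l^3 - 3.5559*l^2 - 7.1904*l + 8.0295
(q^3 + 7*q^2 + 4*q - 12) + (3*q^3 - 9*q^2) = 4*q^3 - 2*q^2 + 4*q - 12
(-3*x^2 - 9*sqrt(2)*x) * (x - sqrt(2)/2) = -3*x^3 - 15*sqrt(2)*x^2/2 + 9*x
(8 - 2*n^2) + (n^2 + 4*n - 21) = -n^2 + 4*n - 13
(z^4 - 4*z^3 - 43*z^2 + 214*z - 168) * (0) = 0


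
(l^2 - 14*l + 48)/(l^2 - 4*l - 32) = (l - 6)/(l + 4)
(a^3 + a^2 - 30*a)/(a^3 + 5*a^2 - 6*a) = (a - 5)/(a - 1)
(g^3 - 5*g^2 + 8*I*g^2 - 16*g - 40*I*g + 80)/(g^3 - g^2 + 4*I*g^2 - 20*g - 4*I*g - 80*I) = (g + 4*I)/(g + 4)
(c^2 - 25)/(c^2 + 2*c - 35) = (c + 5)/(c + 7)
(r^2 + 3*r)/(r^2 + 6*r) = (r + 3)/(r + 6)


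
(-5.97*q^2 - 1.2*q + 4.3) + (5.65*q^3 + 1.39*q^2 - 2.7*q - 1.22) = 5.65*q^3 - 4.58*q^2 - 3.9*q + 3.08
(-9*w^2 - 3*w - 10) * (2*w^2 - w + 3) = -18*w^4 + 3*w^3 - 44*w^2 + w - 30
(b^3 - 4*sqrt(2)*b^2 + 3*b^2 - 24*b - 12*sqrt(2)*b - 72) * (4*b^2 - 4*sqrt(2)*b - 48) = 4*b^5 - 20*sqrt(2)*b^4 + 12*b^4 - 112*b^3 - 60*sqrt(2)*b^3 - 336*b^2 + 288*sqrt(2)*b^2 + 1152*b + 864*sqrt(2)*b + 3456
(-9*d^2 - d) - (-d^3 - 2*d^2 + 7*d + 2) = d^3 - 7*d^2 - 8*d - 2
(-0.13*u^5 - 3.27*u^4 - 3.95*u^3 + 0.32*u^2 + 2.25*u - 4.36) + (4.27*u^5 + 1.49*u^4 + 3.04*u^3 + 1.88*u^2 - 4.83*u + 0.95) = 4.14*u^5 - 1.78*u^4 - 0.91*u^3 + 2.2*u^2 - 2.58*u - 3.41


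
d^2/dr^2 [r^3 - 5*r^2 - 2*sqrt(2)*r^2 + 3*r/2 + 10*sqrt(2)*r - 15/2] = 6*r - 10 - 4*sqrt(2)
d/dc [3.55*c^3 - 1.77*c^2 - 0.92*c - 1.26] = 10.65*c^2 - 3.54*c - 0.92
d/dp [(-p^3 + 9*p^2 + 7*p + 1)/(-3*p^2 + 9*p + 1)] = (3*p^4 - 18*p^3 + 99*p^2 + 24*p - 2)/(9*p^4 - 54*p^3 + 75*p^2 + 18*p + 1)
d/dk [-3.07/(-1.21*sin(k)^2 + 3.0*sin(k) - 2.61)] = (9.21 - 7.4294*sin(k))*cos(k)/(1.21*sin(k)^2 - 3.0*sin(k) + 2.61)^2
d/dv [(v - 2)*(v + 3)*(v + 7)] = 3*v^2 + 16*v + 1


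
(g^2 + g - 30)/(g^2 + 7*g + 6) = (g - 5)/(g + 1)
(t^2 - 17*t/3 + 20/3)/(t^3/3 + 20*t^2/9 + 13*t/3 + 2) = 3*(3*t^2 - 17*t + 20)/(3*t^3 + 20*t^2 + 39*t + 18)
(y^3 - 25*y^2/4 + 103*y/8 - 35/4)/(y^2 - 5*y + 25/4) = (4*y^2 - 15*y + 14)/(2*(2*y - 5))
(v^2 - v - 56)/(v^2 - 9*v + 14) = (v^2 - v - 56)/(v^2 - 9*v + 14)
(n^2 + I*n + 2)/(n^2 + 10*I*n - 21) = (n^2 + I*n + 2)/(n^2 + 10*I*n - 21)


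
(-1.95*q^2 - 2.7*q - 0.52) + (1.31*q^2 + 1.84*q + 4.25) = -0.64*q^2 - 0.86*q + 3.73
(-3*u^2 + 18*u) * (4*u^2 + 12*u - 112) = -12*u^4 + 36*u^3 + 552*u^2 - 2016*u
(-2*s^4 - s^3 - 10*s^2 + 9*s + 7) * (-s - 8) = 2*s^5 + 17*s^4 + 18*s^3 + 71*s^2 - 79*s - 56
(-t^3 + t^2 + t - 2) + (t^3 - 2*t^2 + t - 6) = -t^2 + 2*t - 8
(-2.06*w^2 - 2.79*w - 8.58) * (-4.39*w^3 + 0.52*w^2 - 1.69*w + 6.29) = 9.0434*w^5 + 11.1769*w^4 + 39.6968*w^3 - 12.7039*w^2 - 3.0489*w - 53.9682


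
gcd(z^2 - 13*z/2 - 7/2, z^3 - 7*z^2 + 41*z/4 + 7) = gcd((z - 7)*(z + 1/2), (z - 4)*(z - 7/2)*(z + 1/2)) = z + 1/2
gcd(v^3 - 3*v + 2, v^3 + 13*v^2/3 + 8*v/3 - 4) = v + 2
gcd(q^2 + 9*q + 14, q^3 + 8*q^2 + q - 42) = q + 7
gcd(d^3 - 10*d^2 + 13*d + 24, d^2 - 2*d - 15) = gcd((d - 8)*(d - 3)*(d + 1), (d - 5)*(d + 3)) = 1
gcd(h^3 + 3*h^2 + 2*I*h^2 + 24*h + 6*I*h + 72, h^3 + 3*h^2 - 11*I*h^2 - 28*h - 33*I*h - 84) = h^2 + h*(3 - 4*I) - 12*I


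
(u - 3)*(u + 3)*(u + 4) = u^3 + 4*u^2 - 9*u - 36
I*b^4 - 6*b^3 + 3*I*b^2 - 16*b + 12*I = (b - I)*(b + 2*I)*(b + 6*I)*(I*b + 1)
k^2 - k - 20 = (k - 5)*(k + 4)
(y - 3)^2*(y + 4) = y^3 - 2*y^2 - 15*y + 36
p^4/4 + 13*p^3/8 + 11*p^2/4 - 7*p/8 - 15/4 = (p/4 + 1/2)*(p - 1)*(p + 5/2)*(p + 3)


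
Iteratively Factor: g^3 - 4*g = (g + 2)*(g^2 - 2*g) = g*(g + 2)*(g - 2)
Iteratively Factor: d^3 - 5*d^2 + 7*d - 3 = (d - 1)*(d^2 - 4*d + 3) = (d - 1)^2*(d - 3)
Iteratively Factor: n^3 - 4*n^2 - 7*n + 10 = (n - 5)*(n^2 + n - 2) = (n - 5)*(n - 1)*(n + 2)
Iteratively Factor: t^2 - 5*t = (t - 5)*(t)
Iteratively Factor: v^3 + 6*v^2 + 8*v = (v + 2)*(v^2 + 4*v) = (v + 2)*(v + 4)*(v)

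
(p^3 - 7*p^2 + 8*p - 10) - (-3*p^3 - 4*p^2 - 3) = 4*p^3 - 3*p^2 + 8*p - 7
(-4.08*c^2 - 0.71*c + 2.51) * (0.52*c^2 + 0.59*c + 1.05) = -2.1216*c^4 - 2.7764*c^3 - 3.3977*c^2 + 0.7354*c + 2.6355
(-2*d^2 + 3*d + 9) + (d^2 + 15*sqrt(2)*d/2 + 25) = -d^2 + 3*d + 15*sqrt(2)*d/2 + 34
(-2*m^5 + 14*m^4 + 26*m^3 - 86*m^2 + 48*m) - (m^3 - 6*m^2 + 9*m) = -2*m^5 + 14*m^4 + 25*m^3 - 80*m^2 + 39*m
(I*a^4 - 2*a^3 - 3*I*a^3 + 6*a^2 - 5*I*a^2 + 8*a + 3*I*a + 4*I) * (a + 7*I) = I*a^5 - 9*a^4 - 3*I*a^4 + 27*a^3 - 19*I*a^3 + 43*a^2 + 45*I*a^2 - 21*a + 60*I*a - 28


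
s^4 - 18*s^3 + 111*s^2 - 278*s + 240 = (s - 8)*(s - 5)*(s - 3)*(s - 2)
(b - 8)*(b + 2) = b^2 - 6*b - 16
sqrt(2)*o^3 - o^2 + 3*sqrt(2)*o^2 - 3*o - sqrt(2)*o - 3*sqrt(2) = (o + 3)*(o - sqrt(2))*(sqrt(2)*o + 1)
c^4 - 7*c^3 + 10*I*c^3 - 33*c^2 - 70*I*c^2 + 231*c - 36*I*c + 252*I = (c - 7)*(c + 3*I)^2*(c + 4*I)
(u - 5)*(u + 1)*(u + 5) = u^3 + u^2 - 25*u - 25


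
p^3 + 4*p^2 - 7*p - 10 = (p - 2)*(p + 1)*(p + 5)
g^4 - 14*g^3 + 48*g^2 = g^2*(g - 8)*(g - 6)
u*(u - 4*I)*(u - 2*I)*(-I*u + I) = -I*u^4 - 6*u^3 + I*u^3 + 6*u^2 + 8*I*u^2 - 8*I*u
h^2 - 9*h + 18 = (h - 6)*(h - 3)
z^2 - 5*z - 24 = (z - 8)*(z + 3)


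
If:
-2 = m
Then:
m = -2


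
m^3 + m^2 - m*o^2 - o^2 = (m + 1)*(m - o)*(m + o)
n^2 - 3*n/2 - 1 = (n - 2)*(n + 1/2)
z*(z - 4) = z^2 - 4*z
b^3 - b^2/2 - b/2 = b*(b - 1)*(b + 1/2)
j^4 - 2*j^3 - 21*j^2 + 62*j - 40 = (j - 4)*(j - 2)*(j - 1)*(j + 5)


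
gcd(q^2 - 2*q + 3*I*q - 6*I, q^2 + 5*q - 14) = q - 2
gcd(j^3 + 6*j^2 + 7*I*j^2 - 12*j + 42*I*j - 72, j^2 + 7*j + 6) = j + 6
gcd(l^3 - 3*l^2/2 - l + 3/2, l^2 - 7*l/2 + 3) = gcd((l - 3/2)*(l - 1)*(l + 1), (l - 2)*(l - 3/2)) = l - 3/2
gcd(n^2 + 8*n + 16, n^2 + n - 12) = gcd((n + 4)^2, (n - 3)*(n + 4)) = n + 4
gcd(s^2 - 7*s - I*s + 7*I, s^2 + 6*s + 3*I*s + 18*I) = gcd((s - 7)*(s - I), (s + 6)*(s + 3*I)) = 1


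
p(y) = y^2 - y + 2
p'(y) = 2*y - 1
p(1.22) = 2.27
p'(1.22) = 1.44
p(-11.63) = 148.89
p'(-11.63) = -24.26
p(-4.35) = 25.27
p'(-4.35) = -9.70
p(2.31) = 5.03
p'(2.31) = 3.62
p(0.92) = 1.93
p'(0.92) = 0.84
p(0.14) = 1.88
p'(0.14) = -0.72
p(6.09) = 33.00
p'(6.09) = 11.18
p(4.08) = 14.57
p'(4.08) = 7.16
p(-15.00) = 242.00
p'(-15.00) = -31.00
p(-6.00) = 44.00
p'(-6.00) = -13.00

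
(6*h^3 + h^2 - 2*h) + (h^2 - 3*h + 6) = 6*h^3 + 2*h^2 - 5*h + 6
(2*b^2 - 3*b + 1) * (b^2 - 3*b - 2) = 2*b^4 - 9*b^3 + 6*b^2 + 3*b - 2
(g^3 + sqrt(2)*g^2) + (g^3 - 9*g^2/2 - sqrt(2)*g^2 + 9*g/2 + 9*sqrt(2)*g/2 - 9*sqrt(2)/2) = 2*g^3 - 9*g^2/2 + 9*g/2 + 9*sqrt(2)*g/2 - 9*sqrt(2)/2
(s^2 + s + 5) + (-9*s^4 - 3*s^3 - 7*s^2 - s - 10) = -9*s^4 - 3*s^3 - 6*s^2 - 5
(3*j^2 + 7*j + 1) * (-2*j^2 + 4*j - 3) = -6*j^4 - 2*j^3 + 17*j^2 - 17*j - 3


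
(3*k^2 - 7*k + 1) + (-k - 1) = 3*k^2 - 8*k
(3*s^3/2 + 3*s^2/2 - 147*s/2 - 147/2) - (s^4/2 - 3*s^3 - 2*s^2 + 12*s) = -s^4/2 + 9*s^3/2 + 7*s^2/2 - 171*s/2 - 147/2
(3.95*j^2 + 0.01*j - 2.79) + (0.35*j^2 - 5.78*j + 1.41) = 4.3*j^2 - 5.77*j - 1.38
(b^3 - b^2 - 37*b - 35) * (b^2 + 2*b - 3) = b^5 + b^4 - 42*b^3 - 106*b^2 + 41*b + 105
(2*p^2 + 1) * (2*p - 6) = 4*p^3 - 12*p^2 + 2*p - 6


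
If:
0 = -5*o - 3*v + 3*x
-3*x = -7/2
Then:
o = 7/10 - 3*v/5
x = 7/6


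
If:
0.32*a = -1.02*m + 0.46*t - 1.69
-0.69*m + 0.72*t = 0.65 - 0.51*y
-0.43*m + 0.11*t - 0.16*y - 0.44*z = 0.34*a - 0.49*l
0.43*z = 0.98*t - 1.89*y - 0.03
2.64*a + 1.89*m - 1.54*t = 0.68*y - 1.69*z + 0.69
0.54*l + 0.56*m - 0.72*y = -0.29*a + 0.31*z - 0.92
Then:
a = -2.13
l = 1.95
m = -0.62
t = 0.81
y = -0.71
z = 4.89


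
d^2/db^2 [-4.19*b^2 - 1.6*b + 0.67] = -8.38000000000000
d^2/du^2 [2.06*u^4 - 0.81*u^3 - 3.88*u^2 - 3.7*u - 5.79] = 24.72*u^2 - 4.86*u - 7.76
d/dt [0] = 0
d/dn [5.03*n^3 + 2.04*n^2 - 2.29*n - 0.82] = 15.09*n^2 + 4.08*n - 2.29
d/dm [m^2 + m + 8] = 2*m + 1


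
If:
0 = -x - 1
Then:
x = -1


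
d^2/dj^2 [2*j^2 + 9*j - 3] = 4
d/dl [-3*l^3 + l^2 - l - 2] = -9*l^2 + 2*l - 1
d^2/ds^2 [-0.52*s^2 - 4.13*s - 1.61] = -1.04000000000000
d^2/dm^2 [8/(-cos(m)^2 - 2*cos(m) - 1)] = 16*(-cos(m) + cos(2*m) - 2)/(cos(m) + 1)^4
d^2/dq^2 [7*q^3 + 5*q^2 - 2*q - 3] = 42*q + 10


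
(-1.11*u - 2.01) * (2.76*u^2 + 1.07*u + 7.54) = -3.0636*u^3 - 6.7353*u^2 - 10.5201*u - 15.1554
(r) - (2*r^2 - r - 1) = -2*r^2 + 2*r + 1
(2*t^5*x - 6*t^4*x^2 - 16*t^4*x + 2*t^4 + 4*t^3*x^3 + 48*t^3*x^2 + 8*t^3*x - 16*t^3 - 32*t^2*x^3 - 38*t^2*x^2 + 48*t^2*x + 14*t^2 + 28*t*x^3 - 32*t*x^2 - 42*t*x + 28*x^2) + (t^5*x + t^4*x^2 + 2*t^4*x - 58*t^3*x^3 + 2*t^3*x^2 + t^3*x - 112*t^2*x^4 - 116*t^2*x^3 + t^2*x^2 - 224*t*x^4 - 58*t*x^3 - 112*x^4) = 3*t^5*x - 5*t^4*x^2 - 14*t^4*x + 2*t^4 - 54*t^3*x^3 + 50*t^3*x^2 + 9*t^3*x - 16*t^3 - 112*t^2*x^4 - 148*t^2*x^3 - 37*t^2*x^2 + 48*t^2*x + 14*t^2 - 224*t*x^4 - 30*t*x^3 - 32*t*x^2 - 42*t*x - 112*x^4 + 28*x^2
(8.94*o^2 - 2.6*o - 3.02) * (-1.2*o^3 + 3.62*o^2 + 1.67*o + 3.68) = -10.728*o^5 + 35.4828*o^4 + 9.1418*o^3 + 17.6248*o^2 - 14.6114*o - 11.1136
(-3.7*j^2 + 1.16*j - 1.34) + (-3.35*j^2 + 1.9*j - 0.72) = -7.05*j^2 + 3.06*j - 2.06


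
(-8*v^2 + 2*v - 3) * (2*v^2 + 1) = -16*v^4 + 4*v^3 - 14*v^2 + 2*v - 3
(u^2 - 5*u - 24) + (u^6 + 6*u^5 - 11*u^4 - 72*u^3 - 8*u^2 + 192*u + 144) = u^6 + 6*u^5 - 11*u^4 - 72*u^3 - 7*u^2 + 187*u + 120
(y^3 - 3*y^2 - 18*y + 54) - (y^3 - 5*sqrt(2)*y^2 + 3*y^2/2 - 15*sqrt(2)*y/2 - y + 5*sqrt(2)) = -9*y^2/2 + 5*sqrt(2)*y^2 - 17*y + 15*sqrt(2)*y/2 - 5*sqrt(2) + 54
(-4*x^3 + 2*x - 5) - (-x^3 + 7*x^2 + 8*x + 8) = -3*x^3 - 7*x^2 - 6*x - 13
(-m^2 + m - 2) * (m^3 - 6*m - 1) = -m^5 + m^4 + 4*m^3 - 5*m^2 + 11*m + 2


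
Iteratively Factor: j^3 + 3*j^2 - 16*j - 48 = (j + 3)*(j^2 - 16) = (j - 4)*(j + 3)*(j + 4)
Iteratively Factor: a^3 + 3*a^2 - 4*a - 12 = (a + 2)*(a^2 + a - 6) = (a + 2)*(a + 3)*(a - 2)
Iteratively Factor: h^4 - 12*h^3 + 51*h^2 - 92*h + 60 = (h - 2)*(h^3 - 10*h^2 + 31*h - 30) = (h - 5)*(h - 2)*(h^2 - 5*h + 6) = (h - 5)*(h - 3)*(h - 2)*(h - 2)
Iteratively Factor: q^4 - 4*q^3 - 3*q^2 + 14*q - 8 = (q - 1)*(q^3 - 3*q^2 - 6*q + 8) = (q - 1)^2*(q^2 - 2*q - 8) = (q - 1)^2*(q + 2)*(q - 4)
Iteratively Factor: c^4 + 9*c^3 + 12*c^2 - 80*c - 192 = (c + 4)*(c^3 + 5*c^2 - 8*c - 48) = (c + 4)^2*(c^2 + c - 12) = (c + 4)^3*(c - 3)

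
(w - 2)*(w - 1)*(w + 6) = w^3 + 3*w^2 - 16*w + 12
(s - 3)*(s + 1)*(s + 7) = s^3 + 5*s^2 - 17*s - 21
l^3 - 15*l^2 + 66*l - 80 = (l - 8)*(l - 5)*(l - 2)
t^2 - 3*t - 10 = (t - 5)*(t + 2)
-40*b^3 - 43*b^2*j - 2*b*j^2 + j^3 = (-8*b + j)*(b + j)*(5*b + j)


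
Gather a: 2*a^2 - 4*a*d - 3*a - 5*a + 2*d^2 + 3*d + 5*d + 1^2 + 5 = 2*a^2 + a*(-4*d - 8) + 2*d^2 + 8*d + 6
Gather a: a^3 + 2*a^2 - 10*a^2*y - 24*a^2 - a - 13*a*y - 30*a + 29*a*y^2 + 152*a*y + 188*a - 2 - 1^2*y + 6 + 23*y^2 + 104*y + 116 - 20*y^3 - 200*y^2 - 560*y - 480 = a^3 + a^2*(-10*y - 22) + a*(29*y^2 + 139*y + 157) - 20*y^3 - 177*y^2 - 457*y - 360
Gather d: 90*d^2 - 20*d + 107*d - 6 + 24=90*d^2 + 87*d + 18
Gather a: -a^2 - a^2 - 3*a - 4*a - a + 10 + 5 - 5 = -2*a^2 - 8*a + 10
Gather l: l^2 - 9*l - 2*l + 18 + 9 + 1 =l^2 - 11*l + 28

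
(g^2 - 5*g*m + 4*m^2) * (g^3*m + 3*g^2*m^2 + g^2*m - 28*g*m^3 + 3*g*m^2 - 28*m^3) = g^5*m - 2*g^4*m^2 + g^4*m - 39*g^3*m^3 - 2*g^3*m^2 + 152*g^2*m^4 - 39*g^2*m^3 - 112*g*m^5 + 152*g*m^4 - 112*m^5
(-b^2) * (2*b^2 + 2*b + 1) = -2*b^4 - 2*b^3 - b^2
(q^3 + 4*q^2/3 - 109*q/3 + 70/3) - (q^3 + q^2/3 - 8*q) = q^2 - 85*q/3 + 70/3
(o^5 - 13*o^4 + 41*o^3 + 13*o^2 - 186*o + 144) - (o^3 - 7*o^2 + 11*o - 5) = o^5 - 13*o^4 + 40*o^3 + 20*o^2 - 197*o + 149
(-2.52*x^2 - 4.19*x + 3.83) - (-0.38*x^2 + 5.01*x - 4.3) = -2.14*x^2 - 9.2*x + 8.13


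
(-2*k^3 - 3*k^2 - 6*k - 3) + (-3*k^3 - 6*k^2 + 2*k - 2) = -5*k^3 - 9*k^2 - 4*k - 5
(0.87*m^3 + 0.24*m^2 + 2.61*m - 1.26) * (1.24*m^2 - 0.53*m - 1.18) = 1.0788*m^5 - 0.1635*m^4 + 2.0826*m^3 - 3.2289*m^2 - 2.412*m + 1.4868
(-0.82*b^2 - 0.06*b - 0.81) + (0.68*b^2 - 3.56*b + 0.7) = -0.14*b^2 - 3.62*b - 0.11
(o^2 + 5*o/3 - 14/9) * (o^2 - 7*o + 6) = o^4 - 16*o^3/3 - 65*o^2/9 + 188*o/9 - 28/3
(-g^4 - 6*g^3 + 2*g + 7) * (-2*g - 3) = 2*g^5 + 15*g^4 + 18*g^3 - 4*g^2 - 20*g - 21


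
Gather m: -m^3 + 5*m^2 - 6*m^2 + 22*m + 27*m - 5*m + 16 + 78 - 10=-m^3 - m^2 + 44*m + 84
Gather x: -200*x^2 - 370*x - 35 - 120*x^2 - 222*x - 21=-320*x^2 - 592*x - 56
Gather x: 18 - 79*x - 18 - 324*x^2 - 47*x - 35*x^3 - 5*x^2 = -35*x^3 - 329*x^2 - 126*x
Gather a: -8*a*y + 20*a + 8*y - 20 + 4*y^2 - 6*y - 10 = a*(20 - 8*y) + 4*y^2 + 2*y - 30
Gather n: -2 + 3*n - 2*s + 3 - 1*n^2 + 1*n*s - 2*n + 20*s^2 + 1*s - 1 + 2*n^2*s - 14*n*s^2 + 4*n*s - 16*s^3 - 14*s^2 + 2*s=n^2*(2*s - 1) + n*(-14*s^2 + 5*s + 1) - 16*s^3 + 6*s^2 + s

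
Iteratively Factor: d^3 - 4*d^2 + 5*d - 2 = (d - 2)*(d^2 - 2*d + 1) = (d - 2)*(d - 1)*(d - 1)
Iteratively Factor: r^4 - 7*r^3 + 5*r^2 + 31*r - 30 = (r + 2)*(r^3 - 9*r^2 + 23*r - 15) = (r - 5)*(r + 2)*(r^2 - 4*r + 3) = (r - 5)*(r - 1)*(r + 2)*(r - 3)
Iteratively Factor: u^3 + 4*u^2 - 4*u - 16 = (u + 2)*(u^2 + 2*u - 8) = (u - 2)*(u + 2)*(u + 4)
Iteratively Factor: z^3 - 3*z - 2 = (z - 2)*(z^2 + 2*z + 1) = (z - 2)*(z + 1)*(z + 1)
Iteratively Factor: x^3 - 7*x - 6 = (x + 2)*(x^2 - 2*x - 3) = (x + 1)*(x + 2)*(x - 3)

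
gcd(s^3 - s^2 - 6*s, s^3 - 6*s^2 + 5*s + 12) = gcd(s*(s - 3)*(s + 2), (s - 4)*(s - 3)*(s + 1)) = s - 3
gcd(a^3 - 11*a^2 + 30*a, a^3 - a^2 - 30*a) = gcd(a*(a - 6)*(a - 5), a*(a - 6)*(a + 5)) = a^2 - 6*a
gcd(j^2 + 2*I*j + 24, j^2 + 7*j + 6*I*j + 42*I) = j + 6*I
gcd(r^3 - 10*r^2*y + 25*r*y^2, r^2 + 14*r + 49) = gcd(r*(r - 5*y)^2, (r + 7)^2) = 1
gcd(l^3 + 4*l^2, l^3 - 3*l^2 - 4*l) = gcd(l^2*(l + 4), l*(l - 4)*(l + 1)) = l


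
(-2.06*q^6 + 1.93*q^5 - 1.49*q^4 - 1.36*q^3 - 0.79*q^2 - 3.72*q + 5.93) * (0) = 0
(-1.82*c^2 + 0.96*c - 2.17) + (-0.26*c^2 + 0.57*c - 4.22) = -2.08*c^2 + 1.53*c - 6.39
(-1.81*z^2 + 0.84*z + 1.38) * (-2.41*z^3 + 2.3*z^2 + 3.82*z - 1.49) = 4.3621*z^5 - 6.1874*z^4 - 8.308*z^3 + 9.0797*z^2 + 4.02*z - 2.0562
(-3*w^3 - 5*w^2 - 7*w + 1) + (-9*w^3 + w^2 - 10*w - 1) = -12*w^3 - 4*w^2 - 17*w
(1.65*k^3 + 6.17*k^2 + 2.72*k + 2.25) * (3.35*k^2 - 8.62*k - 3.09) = 5.5275*k^5 + 6.4465*k^4 - 49.1719*k^3 - 34.9742*k^2 - 27.7998*k - 6.9525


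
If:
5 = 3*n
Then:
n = 5/3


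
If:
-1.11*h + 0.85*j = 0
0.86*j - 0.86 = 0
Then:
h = 0.77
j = 1.00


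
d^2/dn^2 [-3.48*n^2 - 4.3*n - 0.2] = -6.96000000000000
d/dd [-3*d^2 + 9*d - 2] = 9 - 6*d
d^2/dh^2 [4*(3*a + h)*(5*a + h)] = 8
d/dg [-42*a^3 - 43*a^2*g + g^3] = -43*a^2 + 3*g^2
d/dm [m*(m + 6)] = 2*m + 6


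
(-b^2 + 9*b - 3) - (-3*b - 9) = -b^2 + 12*b + 6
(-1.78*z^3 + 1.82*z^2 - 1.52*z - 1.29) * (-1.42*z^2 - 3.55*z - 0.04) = 2.5276*z^5 + 3.7346*z^4 - 4.2314*z^3 + 7.155*z^2 + 4.6403*z + 0.0516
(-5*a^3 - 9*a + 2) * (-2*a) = 10*a^4 + 18*a^2 - 4*a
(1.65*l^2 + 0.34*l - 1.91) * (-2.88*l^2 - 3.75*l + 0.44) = -4.752*l^4 - 7.1667*l^3 + 4.9518*l^2 + 7.3121*l - 0.8404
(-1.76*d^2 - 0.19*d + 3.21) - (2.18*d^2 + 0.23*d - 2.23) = -3.94*d^2 - 0.42*d + 5.44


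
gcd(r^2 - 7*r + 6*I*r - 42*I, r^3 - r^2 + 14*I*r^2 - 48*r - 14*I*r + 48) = r + 6*I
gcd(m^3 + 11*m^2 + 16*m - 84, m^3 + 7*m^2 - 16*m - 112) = m + 7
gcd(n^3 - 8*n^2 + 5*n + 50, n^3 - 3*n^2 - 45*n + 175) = n^2 - 10*n + 25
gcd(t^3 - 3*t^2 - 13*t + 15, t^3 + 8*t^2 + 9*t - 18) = t^2 + 2*t - 3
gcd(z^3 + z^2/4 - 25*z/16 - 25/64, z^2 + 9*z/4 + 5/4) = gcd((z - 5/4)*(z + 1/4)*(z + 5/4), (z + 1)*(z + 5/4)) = z + 5/4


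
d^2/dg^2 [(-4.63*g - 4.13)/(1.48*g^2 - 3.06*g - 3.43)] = ((2.96*g - 3.06)*(4.63*g + 4.13)*(5.92*g - 6.12) + (41.1144*g - 16.1108)*(-1.48*g^2 + 3.06*g + 3.43))/(-1.48*g^2 + 3.06*g + 3.43)^3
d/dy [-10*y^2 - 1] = -20*y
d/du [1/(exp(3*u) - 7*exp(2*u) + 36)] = (14 - 3*exp(u))*exp(2*u)/(exp(3*u) - 7*exp(2*u) + 36)^2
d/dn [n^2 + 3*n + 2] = 2*n + 3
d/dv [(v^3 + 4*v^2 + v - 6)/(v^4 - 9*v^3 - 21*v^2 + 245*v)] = (-v^5 - 15*v^4 - 93*v^3 - 119*v^2 + 6*v - 210)/(v^2*(v^5 - 11*v^4 - 38*v^3 + 602*v^2 + 245*v - 8575))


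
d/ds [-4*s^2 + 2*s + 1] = 2 - 8*s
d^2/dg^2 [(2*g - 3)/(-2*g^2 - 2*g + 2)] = (-(2*g - 3)*(2*g + 1)^2 + (6*g - 1)*(g^2 + g - 1))/(g^2 + g - 1)^3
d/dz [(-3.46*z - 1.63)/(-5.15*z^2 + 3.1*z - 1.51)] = (-17.819*z^2 - 16.789*z + 10.2776)/(26.5225*z^4 - 31.93*z^3 + 25.163*z^2 - 9.362*z + 2.2801)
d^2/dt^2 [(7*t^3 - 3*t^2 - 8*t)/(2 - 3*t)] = 6*(-21*t^3 + 42*t^2 - 28*t + 20)/(27*t^3 - 54*t^2 + 36*t - 8)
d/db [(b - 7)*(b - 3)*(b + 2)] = 3*b^2 - 16*b + 1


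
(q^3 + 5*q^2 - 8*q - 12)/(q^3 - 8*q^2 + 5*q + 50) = (q^3 + 5*q^2 - 8*q - 12)/(q^3 - 8*q^2 + 5*q + 50)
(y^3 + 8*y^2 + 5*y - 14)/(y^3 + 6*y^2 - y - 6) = (y^2 + 9*y + 14)/(y^2 + 7*y + 6)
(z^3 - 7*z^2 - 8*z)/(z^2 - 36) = z*(z^2 - 7*z - 8)/(z^2 - 36)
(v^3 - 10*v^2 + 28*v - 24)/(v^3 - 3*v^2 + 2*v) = (v^2 - 8*v + 12)/(v*(v - 1))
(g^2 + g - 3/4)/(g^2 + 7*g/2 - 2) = (g + 3/2)/(g + 4)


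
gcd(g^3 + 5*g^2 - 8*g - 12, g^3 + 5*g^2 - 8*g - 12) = g^3 + 5*g^2 - 8*g - 12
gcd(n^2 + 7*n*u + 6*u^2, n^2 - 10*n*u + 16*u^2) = 1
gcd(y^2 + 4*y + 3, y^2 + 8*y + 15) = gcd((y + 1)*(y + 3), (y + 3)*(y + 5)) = y + 3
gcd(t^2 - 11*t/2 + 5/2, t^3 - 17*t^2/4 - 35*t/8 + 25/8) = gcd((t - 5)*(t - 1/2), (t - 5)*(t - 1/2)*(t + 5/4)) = t^2 - 11*t/2 + 5/2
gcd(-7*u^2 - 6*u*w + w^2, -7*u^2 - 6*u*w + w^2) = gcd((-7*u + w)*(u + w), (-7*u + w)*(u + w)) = 7*u^2 + 6*u*w - w^2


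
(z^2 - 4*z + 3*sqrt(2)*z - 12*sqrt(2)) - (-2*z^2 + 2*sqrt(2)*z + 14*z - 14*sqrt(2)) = 3*z^2 - 18*z + sqrt(2)*z + 2*sqrt(2)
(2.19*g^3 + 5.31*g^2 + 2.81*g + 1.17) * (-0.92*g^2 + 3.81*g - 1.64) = -2.0148*g^5 + 3.4587*g^4 + 14.0543*g^3 + 0.921300000000002*g^2 - 0.1507*g - 1.9188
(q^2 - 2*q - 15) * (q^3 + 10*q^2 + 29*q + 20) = q^5 + 8*q^4 - 6*q^3 - 188*q^2 - 475*q - 300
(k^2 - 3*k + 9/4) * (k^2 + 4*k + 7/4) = k^4 + k^3 - 8*k^2 + 15*k/4 + 63/16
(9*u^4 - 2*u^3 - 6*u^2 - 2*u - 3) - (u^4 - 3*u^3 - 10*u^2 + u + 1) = 8*u^4 + u^3 + 4*u^2 - 3*u - 4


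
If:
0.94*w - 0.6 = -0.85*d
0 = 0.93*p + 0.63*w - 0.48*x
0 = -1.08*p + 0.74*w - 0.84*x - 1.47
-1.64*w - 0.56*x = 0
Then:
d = 0.41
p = -0.58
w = 0.26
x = -0.77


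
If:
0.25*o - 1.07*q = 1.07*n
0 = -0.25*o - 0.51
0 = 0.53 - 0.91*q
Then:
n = -1.06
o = -2.04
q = 0.58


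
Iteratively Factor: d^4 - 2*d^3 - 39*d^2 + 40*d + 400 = (d + 4)*(d^3 - 6*d^2 - 15*d + 100) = (d - 5)*(d + 4)*(d^2 - d - 20) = (d - 5)^2*(d + 4)*(d + 4)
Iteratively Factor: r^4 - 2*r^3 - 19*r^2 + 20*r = (r - 5)*(r^3 + 3*r^2 - 4*r) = r*(r - 5)*(r^2 + 3*r - 4) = r*(r - 5)*(r - 1)*(r + 4)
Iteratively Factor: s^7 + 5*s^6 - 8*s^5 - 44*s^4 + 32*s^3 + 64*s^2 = (s + 4)*(s^6 + s^5 - 12*s^4 + 4*s^3 + 16*s^2) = s*(s + 4)*(s^5 + s^4 - 12*s^3 + 4*s^2 + 16*s) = s*(s + 1)*(s + 4)*(s^4 - 12*s^2 + 16*s) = s*(s - 2)*(s + 1)*(s + 4)*(s^3 + 2*s^2 - 8*s) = s*(s - 2)*(s + 1)*(s + 4)^2*(s^2 - 2*s) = s^2*(s - 2)*(s + 1)*(s + 4)^2*(s - 2)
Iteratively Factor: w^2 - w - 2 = (w + 1)*(w - 2)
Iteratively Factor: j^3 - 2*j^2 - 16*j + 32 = (j + 4)*(j^2 - 6*j + 8) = (j - 4)*(j + 4)*(j - 2)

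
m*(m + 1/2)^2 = m^3 + m^2 + m/4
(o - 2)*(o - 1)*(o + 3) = o^3 - 7*o + 6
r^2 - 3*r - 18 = (r - 6)*(r + 3)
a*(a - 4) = a^2 - 4*a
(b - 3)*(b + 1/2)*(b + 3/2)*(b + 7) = b^4 + 6*b^3 - 49*b^2/4 - 39*b - 63/4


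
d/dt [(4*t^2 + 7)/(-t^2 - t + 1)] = (-4*t^2 + 22*t + 7)/(t^4 + 2*t^3 - t^2 - 2*t + 1)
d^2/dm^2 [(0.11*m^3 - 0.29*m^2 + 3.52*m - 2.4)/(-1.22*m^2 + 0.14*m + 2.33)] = (4.44089209850063e-16*m^5 - 11.008956*m^3 + 26.163792*m^2 - 66.078306*m + 19.18377)/(1.815848*m^6 - 0.625128*m^5 - 10.33218*m^4 + 2.38504*m^3 + 19.73277*m^2 - 2.280138*m - 12.649337)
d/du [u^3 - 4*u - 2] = 3*u^2 - 4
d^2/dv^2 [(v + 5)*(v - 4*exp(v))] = -4*v*exp(v) - 28*exp(v) + 2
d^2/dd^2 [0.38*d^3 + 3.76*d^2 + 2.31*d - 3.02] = 2.28*d + 7.52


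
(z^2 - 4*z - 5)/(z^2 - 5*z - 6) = (z - 5)/(z - 6)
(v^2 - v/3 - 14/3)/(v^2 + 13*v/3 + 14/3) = (3*v - 7)/(3*v + 7)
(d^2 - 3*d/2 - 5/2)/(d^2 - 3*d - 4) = (d - 5/2)/(d - 4)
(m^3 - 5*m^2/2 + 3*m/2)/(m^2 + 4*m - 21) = m*(2*m^2 - 5*m + 3)/(2*(m^2 + 4*m - 21))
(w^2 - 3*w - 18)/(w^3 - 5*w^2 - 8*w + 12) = (w + 3)/(w^2 + w - 2)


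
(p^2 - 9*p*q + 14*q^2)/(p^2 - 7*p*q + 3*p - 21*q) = (p - 2*q)/(p + 3)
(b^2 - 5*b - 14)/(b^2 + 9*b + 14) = (b - 7)/(b + 7)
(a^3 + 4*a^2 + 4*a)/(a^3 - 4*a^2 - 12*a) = (a + 2)/(a - 6)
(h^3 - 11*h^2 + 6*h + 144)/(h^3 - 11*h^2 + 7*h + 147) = (h^2 - 14*h + 48)/(h^2 - 14*h + 49)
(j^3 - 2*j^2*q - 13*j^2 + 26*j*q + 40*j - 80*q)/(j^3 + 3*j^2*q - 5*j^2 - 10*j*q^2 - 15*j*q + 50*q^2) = (j - 8)/(j + 5*q)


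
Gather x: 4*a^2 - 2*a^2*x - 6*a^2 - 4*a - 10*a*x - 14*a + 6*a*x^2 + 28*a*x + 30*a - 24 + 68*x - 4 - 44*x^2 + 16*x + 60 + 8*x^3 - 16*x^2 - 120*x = -2*a^2 + 12*a + 8*x^3 + x^2*(6*a - 60) + x*(-2*a^2 + 18*a - 36) + 32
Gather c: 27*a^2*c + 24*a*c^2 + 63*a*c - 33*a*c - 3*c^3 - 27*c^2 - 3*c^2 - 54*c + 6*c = -3*c^3 + c^2*(24*a - 30) + c*(27*a^2 + 30*a - 48)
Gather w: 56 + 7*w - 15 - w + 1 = 6*w + 42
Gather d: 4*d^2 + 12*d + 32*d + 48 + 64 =4*d^2 + 44*d + 112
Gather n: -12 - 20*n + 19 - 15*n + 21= 28 - 35*n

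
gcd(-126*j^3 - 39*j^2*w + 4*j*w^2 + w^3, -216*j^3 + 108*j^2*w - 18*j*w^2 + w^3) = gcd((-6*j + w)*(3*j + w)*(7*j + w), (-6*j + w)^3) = -6*j + w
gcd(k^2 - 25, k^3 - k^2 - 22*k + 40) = k + 5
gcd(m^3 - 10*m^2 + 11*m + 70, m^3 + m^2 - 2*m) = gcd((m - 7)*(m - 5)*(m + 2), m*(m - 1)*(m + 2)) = m + 2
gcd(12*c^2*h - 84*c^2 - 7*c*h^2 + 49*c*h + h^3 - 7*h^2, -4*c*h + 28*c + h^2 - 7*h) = 4*c*h - 28*c - h^2 + 7*h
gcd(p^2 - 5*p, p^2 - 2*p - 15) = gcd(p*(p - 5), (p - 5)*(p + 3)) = p - 5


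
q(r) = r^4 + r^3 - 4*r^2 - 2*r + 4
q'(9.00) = 3085.00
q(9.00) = 6952.00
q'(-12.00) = -6386.00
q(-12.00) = 18460.00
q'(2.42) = 52.90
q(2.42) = 24.20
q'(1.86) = 19.24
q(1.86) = 4.85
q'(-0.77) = 4.11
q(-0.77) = 3.06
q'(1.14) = -1.30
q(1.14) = -0.31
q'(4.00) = 270.00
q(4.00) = 252.00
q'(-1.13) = 5.10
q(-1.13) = 1.34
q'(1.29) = 1.26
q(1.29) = -0.32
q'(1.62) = 9.92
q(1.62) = 1.40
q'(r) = 4*r^3 + 3*r^2 - 8*r - 2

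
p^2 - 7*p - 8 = (p - 8)*(p + 1)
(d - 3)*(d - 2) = d^2 - 5*d + 6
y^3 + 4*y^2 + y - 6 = (y - 1)*(y + 2)*(y + 3)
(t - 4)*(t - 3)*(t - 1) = t^3 - 8*t^2 + 19*t - 12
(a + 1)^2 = a^2 + 2*a + 1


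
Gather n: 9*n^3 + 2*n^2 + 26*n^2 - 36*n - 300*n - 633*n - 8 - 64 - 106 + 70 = 9*n^3 + 28*n^2 - 969*n - 108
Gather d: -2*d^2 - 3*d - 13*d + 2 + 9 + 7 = -2*d^2 - 16*d + 18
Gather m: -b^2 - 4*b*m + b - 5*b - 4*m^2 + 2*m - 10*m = -b^2 - 4*b - 4*m^2 + m*(-4*b - 8)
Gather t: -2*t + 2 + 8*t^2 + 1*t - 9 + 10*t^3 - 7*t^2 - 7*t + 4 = 10*t^3 + t^2 - 8*t - 3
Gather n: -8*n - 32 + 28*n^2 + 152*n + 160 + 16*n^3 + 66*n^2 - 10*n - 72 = 16*n^3 + 94*n^2 + 134*n + 56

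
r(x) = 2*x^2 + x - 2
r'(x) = 4*x + 1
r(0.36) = -1.38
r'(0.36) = 2.44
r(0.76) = -0.08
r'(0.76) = 4.04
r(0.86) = 0.34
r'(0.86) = 4.44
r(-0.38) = -2.09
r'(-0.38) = -0.52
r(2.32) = 11.08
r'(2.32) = 10.28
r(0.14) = -1.82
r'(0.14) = 1.56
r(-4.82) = 39.64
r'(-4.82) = -18.28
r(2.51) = 13.11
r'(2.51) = 11.04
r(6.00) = 76.00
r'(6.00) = 25.00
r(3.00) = 19.00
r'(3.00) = 13.00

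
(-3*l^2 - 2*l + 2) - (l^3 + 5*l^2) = -l^3 - 8*l^2 - 2*l + 2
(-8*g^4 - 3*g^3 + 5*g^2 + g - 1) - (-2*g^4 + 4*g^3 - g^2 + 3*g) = -6*g^4 - 7*g^3 + 6*g^2 - 2*g - 1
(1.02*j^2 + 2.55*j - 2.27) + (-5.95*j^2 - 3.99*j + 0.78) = -4.93*j^2 - 1.44*j - 1.49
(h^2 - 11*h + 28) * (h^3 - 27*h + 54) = h^5 - 11*h^4 + h^3 + 351*h^2 - 1350*h + 1512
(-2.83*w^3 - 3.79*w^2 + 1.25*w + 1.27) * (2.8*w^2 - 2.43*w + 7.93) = -7.924*w^5 - 3.7351*w^4 - 9.7322*w^3 - 29.5362*w^2 + 6.8264*w + 10.0711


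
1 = 1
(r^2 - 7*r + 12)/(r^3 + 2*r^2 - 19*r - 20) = (r - 3)/(r^2 + 6*r + 5)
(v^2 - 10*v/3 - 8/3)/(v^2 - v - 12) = (v + 2/3)/(v + 3)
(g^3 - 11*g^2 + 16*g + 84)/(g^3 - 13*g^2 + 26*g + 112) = (g - 6)/(g - 8)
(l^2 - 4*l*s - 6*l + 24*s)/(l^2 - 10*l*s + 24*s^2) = (6 - l)/(-l + 6*s)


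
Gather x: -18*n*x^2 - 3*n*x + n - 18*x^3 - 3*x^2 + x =n - 18*x^3 + x^2*(-18*n - 3) + x*(1 - 3*n)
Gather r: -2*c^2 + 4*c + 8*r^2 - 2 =-2*c^2 + 4*c + 8*r^2 - 2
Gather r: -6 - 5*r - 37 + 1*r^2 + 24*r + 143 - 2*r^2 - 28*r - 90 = -r^2 - 9*r + 10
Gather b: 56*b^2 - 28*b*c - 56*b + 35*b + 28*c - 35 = 56*b^2 + b*(-28*c - 21) + 28*c - 35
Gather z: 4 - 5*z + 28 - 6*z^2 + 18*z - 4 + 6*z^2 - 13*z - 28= 0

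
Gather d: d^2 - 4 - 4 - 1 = d^2 - 9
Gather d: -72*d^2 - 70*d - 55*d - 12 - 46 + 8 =-72*d^2 - 125*d - 50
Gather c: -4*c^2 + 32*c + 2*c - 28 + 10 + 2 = -4*c^2 + 34*c - 16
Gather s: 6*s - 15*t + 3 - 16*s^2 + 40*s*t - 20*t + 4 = -16*s^2 + s*(40*t + 6) - 35*t + 7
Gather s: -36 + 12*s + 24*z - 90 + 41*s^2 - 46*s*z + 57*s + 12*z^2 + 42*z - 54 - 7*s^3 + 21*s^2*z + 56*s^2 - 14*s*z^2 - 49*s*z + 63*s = -7*s^3 + s^2*(21*z + 97) + s*(-14*z^2 - 95*z + 132) + 12*z^2 + 66*z - 180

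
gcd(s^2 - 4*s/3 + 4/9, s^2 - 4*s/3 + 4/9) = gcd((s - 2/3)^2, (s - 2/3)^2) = s^2 - 4*s/3 + 4/9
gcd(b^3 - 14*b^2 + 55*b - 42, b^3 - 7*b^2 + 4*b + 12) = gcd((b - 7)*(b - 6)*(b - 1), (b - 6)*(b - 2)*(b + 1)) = b - 6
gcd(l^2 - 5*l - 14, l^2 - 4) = l + 2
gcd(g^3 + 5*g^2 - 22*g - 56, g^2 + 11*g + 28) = g + 7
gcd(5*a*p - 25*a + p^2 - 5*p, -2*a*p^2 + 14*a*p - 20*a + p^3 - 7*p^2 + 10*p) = p - 5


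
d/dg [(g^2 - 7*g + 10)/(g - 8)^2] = 9*(4 - g)/(g^3 - 24*g^2 + 192*g - 512)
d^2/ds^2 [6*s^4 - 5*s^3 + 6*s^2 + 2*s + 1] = 72*s^2 - 30*s + 12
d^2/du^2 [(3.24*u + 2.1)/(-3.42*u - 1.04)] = -26.076816/(3.42*u + 1.04)^3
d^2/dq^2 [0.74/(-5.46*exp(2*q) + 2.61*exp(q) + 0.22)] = (0.74*(10.92*exp(q) - 2.61)*(21.84*exp(q) - 5.22)*exp(q) + (16.1616*exp(q) - 1.9314)*(-5.46*exp(2*q) + 2.61*exp(q) + 0.22))*exp(q)/(-5.46*exp(2*q) + 2.61*exp(q) + 0.22)^3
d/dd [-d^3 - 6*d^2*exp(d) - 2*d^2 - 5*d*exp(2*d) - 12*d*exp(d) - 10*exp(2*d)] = -6*d^2*exp(d) - 3*d^2 - 10*d*exp(2*d) - 24*d*exp(d) - 4*d - 25*exp(2*d) - 12*exp(d)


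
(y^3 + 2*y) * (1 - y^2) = -y^5 - y^3 + 2*y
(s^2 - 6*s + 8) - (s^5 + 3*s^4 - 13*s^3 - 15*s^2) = -s^5 - 3*s^4 + 13*s^3 + 16*s^2 - 6*s + 8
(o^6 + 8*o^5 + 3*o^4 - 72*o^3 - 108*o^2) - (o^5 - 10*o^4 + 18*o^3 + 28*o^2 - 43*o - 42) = o^6 + 7*o^5 + 13*o^4 - 90*o^3 - 136*o^2 + 43*o + 42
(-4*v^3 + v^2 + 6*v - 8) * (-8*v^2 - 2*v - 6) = 32*v^5 - 26*v^3 + 46*v^2 - 20*v + 48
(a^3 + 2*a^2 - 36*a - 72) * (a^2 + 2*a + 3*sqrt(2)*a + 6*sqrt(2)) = a^5 + 4*a^4 + 3*sqrt(2)*a^4 - 32*a^3 + 12*sqrt(2)*a^3 - 144*a^2 - 96*sqrt(2)*a^2 - 432*sqrt(2)*a - 144*a - 432*sqrt(2)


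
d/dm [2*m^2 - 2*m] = 4*m - 2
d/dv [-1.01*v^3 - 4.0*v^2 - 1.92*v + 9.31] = -3.03*v^2 - 8.0*v - 1.92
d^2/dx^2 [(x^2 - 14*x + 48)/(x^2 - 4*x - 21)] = 2*(-10*x^3 + 207*x^2 - 1458*x + 3393)/(x^6 - 12*x^5 - 15*x^4 + 440*x^3 + 315*x^2 - 5292*x - 9261)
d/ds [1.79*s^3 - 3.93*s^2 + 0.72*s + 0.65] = 5.37*s^2 - 7.86*s + 0.72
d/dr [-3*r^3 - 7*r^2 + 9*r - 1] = -9*r^2 - 14*r + 9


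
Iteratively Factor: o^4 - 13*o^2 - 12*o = (o - 4)*(o^3 + 4*o^2 + 3*o) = o*(o - 4)*(o^2 + 4*o + 3) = o*(o - 4)*(o + 3)*(o + 1)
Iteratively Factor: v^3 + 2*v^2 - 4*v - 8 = (v + 2)*(v^2 - 4) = (v + 2)^2*(v - 2)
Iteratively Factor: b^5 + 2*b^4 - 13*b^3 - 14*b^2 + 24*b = (b)*(b^4 + 2*b^3 - 13*b^2 - 14*b + 24) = b*(b + 4)*(b^3 - 2*b^2 - 5*b + 6) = b*(b - 1)*(b + 4)*(b^2 - b - 6) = b*(b - 3)*(b - 1)*(b + 4)*(b + 2)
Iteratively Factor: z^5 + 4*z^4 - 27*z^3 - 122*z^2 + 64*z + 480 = (z - 5)*(z^4 + 9*z^3 + 18*z^2 - 32*z - 96) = (z - 5)*(z + 4)*(z^3 + 5*z^2 - 2*z - 24) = (z - 5)*(z + 4)^2*(z^2 + z - 6) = (z - 5)*(z - 2)*(z + 4)^2*(z + 3)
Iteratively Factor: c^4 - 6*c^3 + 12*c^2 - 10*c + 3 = (c - 1)*(c^3 - 5*c^2 + 7*c - 3) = (c - 1)^2*(c^2 - 4*c + 3) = (c - 1)^3*(c - 3)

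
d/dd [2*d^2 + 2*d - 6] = 4*d + 2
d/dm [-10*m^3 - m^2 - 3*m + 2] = -30*m^2 - 2*m - 3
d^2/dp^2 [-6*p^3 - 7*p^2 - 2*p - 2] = -36*p - 14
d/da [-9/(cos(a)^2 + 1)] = -36*sin(2*a)/(cos(2*a) + 3)^2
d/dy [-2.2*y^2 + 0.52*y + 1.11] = 0.52 - 4.4*y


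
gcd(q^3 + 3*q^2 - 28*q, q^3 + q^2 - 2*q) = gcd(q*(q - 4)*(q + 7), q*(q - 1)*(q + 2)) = q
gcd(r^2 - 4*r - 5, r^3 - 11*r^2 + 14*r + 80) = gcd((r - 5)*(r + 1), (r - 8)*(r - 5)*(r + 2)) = r - 5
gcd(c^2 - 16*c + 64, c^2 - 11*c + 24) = c - 8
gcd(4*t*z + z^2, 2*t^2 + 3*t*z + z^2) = 1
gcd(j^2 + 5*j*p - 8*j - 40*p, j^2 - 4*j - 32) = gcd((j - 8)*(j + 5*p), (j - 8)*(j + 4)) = j - 8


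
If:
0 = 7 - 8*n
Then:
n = 7/8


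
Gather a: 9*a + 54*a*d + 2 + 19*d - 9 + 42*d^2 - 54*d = a*(54*d + 9) + 42*d^2 - 35*d - 7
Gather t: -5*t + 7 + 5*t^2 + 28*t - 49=5*t^2 + 23*t - 42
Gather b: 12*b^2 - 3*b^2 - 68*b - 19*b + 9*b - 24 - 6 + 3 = 9*b^2 - 78*b - 27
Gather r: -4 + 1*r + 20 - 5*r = 16 - 4*r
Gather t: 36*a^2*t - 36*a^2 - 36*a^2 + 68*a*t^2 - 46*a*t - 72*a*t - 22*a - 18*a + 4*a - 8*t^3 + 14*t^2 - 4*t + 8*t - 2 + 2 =-72*a^2 - 36*a - 8*t^3 + t^2*(68*a + 14) + t*(36*a^2 - 118*a + 4)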